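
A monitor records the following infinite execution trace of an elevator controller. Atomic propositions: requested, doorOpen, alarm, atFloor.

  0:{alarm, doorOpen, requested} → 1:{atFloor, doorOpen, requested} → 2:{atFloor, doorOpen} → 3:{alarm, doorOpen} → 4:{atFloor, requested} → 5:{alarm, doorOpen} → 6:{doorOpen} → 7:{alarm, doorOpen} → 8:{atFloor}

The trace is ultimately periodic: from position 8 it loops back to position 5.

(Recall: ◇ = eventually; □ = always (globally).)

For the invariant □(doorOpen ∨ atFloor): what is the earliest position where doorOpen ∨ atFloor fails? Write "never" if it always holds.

never

doorOpen ∨ atFloor holds at every position 0..8, and those are all the positions the trace ever visits, so the invariant □(doorOpen ∨ atFloor) is never violated.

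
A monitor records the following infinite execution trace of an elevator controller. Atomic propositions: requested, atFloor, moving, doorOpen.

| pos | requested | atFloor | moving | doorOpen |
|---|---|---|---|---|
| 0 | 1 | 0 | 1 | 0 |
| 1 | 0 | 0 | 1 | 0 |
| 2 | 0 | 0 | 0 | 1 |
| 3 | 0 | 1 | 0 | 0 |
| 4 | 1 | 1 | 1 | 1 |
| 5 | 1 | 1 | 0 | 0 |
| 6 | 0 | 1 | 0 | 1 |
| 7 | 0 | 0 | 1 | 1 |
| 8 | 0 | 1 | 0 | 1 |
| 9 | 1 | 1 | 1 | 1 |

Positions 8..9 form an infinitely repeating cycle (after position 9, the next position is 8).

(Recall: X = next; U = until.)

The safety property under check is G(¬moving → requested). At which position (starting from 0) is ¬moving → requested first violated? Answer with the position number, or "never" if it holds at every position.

Check ¬moving → requested at each position in order: 0 ✓, 1 ✓.
At position 2 the labels are {doorOpen}, so ¬moving → requested is false there. This is the first violation.

2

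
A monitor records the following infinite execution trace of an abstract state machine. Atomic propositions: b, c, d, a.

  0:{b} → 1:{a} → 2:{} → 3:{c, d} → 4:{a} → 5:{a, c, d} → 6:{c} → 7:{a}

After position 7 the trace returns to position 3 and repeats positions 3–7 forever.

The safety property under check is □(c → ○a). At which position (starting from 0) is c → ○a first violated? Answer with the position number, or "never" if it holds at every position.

Check c → ○a at each position in order: 0 ✓, 1 ✓, 2 ✓, 3 ✓, 4 ✓.
At position 5 the labels are {a, c, d} and the next position 6 has {c}, so c → ○a is false there. This is the first violation.

5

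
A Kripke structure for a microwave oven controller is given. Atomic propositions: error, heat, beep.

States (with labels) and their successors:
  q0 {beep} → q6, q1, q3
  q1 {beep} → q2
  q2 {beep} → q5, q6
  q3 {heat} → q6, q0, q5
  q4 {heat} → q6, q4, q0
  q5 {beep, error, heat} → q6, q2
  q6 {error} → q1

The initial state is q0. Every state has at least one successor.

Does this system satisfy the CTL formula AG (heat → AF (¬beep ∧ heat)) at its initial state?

States satisfying heat → AF (¬beep ∧ heat): {q0, q1, q2, q3, q4, q6}.
States satisfying AG (heat → AF (¬beep ∧ heat)): ∅.
q5 is reachable from q0 and violates heat → AF (¬beep ∧ heat), so AG fails at q0.
q0 ∉ Sat(AG (heat → AF (¬beep ∧ heat))).

Does not hold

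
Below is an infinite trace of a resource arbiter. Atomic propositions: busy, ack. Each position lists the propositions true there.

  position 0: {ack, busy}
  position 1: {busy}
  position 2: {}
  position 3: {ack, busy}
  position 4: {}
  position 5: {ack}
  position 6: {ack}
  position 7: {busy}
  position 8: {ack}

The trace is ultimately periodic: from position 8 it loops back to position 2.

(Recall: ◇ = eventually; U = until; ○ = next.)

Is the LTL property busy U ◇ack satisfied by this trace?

Walking from position 0: ◇ack first holds at position 0, and busy holds at every earlier position along the way, so busy U ◇ack holds.

Holds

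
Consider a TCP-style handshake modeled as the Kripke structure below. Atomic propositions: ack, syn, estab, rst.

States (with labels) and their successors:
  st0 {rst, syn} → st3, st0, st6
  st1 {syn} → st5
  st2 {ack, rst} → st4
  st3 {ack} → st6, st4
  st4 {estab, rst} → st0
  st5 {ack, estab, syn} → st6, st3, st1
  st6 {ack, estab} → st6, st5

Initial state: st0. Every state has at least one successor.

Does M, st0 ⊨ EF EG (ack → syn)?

Yes

States satisfying EG (ack → syn): {st0, st1, st4, st5}.
States satisfying EF EG (ack → syn): {st0, st1, st2, st3, st4, st5, st6}.
Some path from st0 reaches a state where EG (ack → syn) holds.
st0 ∈ Sat(EF EG (ack → syn)).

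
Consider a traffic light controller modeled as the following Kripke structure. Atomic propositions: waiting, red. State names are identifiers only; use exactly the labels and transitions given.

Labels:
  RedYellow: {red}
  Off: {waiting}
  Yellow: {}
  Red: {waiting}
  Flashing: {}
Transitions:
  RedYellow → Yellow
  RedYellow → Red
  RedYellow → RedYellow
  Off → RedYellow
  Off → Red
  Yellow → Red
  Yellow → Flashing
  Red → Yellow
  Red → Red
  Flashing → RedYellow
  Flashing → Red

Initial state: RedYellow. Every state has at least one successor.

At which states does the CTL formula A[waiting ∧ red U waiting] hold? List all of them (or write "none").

{Off, Red}

States satisfying waiting ∧ red: ∅.
States satisfying waiting: {Off, Red}.
States satisfying A[waiting ∧ red U waiting]: {Off, Red}.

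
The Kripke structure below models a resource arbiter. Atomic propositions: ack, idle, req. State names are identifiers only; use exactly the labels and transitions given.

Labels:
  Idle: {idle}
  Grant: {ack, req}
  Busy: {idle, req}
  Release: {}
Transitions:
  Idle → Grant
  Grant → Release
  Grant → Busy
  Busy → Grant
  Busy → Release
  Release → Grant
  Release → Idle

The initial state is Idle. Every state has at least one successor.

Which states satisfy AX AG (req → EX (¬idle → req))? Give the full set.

{Idle, Grant, Busy, Release}

States satisfying AG (req → EX (¬idle → req)): {Idle, Grant, Busy, Release}.
States satisfying AX AG (req → EX (¬idle → req)): {Idle, Grant, Busy, Release}.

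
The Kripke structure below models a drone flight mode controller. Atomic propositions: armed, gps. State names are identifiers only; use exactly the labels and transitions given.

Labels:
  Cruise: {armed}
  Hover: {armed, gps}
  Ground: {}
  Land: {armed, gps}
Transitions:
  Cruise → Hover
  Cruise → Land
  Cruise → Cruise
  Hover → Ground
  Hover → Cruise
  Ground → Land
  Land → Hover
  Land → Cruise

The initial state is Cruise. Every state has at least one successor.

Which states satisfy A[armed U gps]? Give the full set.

{Hover, Land}

States satisfying armed: {Cruise, Hover, Land}.
States satisfying gps: {Hover, Land}.
States satisfying A[armed U gps]: {Hover, Land}.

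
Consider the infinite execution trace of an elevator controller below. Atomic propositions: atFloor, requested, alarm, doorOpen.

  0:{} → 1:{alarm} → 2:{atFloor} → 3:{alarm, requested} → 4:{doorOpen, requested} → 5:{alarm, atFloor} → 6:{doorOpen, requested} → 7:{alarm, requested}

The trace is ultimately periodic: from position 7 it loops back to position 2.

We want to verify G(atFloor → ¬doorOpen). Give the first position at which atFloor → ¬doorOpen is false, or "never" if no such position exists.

atFloor → ¬doorOpen holds at every position 0..7, and those are all the positions the trace ever visits, so the invariant G(atFloor → ¬doorOpen) is never violated.

never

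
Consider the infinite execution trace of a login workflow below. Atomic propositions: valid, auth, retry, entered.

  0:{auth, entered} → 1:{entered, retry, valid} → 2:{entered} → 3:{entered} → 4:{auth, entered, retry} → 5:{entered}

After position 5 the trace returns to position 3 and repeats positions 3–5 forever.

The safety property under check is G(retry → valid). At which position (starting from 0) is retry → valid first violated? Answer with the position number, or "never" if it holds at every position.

4

Check retry → valid at each position in order: 0 ✓, 1 ✓, 2 ✓, 3 ✓.
At position 4 the labels are {auth, entered, retry}, so retry → valid is false there. This is the first violation.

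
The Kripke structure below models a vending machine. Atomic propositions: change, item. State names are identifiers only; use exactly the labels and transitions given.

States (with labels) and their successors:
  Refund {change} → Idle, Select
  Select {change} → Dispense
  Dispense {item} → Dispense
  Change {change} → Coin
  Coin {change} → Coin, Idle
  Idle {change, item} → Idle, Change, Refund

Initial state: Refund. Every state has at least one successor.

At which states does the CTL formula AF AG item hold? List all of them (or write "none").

States satisfying AG item: {Dispense}.
States satisfying AF AG item: {Select, Dispense}.

{Select, Dispense}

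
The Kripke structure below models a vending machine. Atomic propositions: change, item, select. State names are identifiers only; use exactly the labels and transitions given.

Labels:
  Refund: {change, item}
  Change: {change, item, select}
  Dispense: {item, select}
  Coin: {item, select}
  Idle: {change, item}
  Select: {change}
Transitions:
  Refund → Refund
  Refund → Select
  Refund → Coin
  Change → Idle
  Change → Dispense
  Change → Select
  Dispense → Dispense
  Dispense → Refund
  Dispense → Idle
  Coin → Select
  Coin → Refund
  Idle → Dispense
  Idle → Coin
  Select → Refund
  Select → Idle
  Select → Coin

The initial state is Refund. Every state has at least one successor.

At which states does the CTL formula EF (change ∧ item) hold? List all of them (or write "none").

{Refund, Change, Dispense, Coin, Idle, Select}

States satisfying change ∧ item: {Refund, Change, Idle}.
States satisfying EF (change ∧ item): {Refund, Change, Dispense, Coin, Idle, Select}.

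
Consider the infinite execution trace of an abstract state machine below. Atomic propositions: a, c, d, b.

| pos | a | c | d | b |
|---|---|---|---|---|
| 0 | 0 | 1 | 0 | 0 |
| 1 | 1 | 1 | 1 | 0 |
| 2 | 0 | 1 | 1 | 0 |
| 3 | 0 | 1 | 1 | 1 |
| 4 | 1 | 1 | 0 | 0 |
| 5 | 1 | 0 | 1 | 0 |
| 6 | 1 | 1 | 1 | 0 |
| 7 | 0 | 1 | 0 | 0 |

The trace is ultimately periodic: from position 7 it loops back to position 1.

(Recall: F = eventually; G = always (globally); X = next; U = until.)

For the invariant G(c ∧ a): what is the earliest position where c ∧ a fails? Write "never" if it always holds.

0

At position 0 the labels are {c}, so c ∧ a is false there. This is the first violation.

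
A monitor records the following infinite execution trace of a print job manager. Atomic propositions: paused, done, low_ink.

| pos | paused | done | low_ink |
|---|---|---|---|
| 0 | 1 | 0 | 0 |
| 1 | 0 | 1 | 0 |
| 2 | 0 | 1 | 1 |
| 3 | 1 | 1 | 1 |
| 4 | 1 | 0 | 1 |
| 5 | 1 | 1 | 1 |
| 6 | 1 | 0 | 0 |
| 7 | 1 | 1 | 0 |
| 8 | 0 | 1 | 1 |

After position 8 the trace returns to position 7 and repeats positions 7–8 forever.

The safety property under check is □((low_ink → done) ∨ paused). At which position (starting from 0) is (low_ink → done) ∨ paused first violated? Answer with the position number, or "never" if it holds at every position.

(low_ink → done) ∨ paused holds at every position 0..8, and those are all the positions the trace ever visits, so the invariant □((low_ink → done) ∨ paused) is never violated.

never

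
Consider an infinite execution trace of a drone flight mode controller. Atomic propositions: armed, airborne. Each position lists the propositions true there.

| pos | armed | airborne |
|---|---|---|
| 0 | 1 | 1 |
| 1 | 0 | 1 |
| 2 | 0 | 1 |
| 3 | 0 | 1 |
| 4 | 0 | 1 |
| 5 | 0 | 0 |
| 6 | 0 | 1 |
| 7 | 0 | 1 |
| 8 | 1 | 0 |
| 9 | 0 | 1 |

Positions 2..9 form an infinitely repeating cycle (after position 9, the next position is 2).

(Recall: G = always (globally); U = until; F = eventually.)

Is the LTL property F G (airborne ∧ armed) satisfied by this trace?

Violated

G (airborne ∧ armed) is false at every position 0..9, so it never becomes true and F G (airborne ∧ armed) fails.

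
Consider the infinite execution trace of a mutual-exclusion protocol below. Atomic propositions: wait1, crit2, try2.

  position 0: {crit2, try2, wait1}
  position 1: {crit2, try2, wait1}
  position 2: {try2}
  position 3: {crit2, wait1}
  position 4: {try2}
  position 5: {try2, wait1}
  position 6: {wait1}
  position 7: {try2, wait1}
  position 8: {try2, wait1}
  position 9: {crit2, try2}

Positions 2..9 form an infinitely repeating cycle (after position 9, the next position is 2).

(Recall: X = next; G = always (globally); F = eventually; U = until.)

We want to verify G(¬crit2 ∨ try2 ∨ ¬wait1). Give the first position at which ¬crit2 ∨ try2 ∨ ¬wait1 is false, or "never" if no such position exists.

3

Check ¬crit2 ∨ try2 ∨ ¬wait1 at each position in order: 0 ✓, 1 ✓, 2 ✓.
At position 3 the labels are {crit2, wait1}, so ¬crit2 ∨ try2 ∨ ¬wait1 is false there. This is the first violation.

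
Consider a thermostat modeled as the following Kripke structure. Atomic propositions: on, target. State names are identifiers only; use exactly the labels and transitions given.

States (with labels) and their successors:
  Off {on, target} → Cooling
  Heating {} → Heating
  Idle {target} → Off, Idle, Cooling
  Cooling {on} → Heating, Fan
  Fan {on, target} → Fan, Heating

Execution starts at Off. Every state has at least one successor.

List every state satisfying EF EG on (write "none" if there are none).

{Off, Idle, Cooling, Fan}

States satisfying EG on: {Off, Cooling, Fan}.
States satisfying EF EG on: {Off, Idle, Cooling, Fan}.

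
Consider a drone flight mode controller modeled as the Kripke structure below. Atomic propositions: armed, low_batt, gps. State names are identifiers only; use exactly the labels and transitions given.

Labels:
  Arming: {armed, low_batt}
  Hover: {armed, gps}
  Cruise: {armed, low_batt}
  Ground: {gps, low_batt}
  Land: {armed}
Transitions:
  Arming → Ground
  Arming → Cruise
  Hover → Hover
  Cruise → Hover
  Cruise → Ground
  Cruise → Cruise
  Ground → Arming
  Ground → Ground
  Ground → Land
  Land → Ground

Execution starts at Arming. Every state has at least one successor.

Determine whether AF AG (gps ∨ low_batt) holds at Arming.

States satisfying AG (gps ∨ low_batt): {Hover}.
States satisfying AF AG (gps ∨ low_batt): {Hover}.
There is a path from Arming along which AG (gps ∨ low_batt) never holds.
Arming ∉ Sat(AF AG (gps ∨ low_batt)).

Does not hold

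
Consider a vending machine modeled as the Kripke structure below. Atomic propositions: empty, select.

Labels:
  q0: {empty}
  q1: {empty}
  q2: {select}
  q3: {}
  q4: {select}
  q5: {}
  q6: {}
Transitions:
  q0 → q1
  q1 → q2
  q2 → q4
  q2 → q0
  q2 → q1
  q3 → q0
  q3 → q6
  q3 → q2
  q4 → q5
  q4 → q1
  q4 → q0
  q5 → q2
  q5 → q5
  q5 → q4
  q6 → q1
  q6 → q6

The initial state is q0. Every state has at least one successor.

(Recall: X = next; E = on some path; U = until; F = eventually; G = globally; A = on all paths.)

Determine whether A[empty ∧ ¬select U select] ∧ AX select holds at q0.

States satisfying empty ∧ ¬select: {q0, q1}.
States satisfying select: {q2, q4}.
States satisfying A[empty ∧ ¬select U select]: {q0, q1, q2, q4}.
States satisfying AX select: {q1}.
States satisfying A[empty ∧ ¬select U select] ∧ AX select: {q1}.
q0 ∉ Sat(A[empty ∧ ¬select U select] ∧ AX select).

Does not hold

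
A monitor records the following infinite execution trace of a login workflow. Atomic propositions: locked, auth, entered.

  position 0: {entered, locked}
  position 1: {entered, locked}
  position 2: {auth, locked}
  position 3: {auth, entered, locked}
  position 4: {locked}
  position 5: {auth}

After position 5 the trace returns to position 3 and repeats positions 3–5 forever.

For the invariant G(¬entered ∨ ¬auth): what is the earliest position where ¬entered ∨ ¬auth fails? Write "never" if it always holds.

Check ¬entered ∨ ¬auth at each position in order: 0 ✓, 1 ✓, 2 ✓.
At position 3 the labels are {auth, entered, locked}, so ¬entered ∨ ¬auth is false there. This is the first violation.

3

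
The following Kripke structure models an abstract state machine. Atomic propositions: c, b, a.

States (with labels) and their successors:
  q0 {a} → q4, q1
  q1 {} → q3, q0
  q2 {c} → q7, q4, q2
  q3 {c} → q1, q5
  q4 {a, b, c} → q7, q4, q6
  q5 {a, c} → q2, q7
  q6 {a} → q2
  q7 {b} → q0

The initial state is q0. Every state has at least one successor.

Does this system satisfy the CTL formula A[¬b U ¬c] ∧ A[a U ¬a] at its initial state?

Violated

States satisfying ¬b: {q0, q1, q2, q3, q5, q6}.
States satisfying ¬c: {q0, q1, q6, q7}.
States satisfying A[¬b U ¬c]: {q0, q1, q6, q7}.
States satisfying a: {q0, q4, q5, q6}.
States satisfying ¬a: {q1, q2, q3, q7}.
States satisfying A[a U ¬a]: {q1, q2, q3, q5, q6, q7}.
States satisfying A[¬b U ¬c] ∧ A[a U ¬a]: {q1, q6, q7}.
q0 ∉ Sat(A[¬b U ¬c] ∧ A[a U ¬a]).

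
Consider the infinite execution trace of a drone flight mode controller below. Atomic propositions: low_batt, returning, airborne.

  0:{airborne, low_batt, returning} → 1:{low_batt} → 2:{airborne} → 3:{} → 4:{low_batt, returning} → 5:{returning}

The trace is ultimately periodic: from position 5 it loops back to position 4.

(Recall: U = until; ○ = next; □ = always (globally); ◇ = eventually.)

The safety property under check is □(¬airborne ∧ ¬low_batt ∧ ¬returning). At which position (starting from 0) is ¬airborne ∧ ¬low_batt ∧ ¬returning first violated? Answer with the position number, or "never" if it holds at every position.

At position 0 the labels are {airborne, low_batt, returning}, so ¬airborne ∧ ¬low_batt ∧ ¬returning is false there. This is the first violation.

0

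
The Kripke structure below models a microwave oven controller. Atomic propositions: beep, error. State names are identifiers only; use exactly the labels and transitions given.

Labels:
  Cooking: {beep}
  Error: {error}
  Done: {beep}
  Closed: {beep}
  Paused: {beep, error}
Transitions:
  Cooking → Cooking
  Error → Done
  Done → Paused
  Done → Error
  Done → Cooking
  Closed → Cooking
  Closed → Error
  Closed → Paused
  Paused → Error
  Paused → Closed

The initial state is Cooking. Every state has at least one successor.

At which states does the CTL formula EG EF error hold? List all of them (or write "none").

States satisfying EF error: {Error, Done, Closed, Paused}.
States satisfying EG EF error: {Error, Done, Closed, Paused}.

{Error, Done, Closed, Paused}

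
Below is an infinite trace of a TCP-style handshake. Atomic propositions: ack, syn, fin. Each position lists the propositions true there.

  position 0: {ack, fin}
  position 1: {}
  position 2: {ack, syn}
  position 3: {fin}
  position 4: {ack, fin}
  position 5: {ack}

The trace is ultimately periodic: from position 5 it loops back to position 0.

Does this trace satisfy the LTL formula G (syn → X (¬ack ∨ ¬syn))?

Holds

syn → X (¬ack ∨ ¬syn) holds at every position 0..5, and those are all positions ever visited, so G (syn → X (¬ack ∨ ¬syn)) holds.
Positions where syn holds: 2.
Check X (¬ack ∨ ¬syn) at each: 2→ok.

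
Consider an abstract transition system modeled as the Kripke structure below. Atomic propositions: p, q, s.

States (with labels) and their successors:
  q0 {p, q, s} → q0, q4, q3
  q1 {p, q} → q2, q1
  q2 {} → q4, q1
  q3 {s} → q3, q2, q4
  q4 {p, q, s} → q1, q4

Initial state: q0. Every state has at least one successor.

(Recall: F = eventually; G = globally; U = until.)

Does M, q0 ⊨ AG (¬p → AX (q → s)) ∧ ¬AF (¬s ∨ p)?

Violated

States satisfying ¬p → AX (q → s): {q0, q1, q3, q4}.
States satisfying AG (¬p → AX (q → s)): ∅.
States satisfying ¬s ∨ p: {q0, q1, q2, q4}.
States satisfying AF (¬s ∨ p): {q0, q1, q2, q4}.
States satisfying ¬AF (¬s ∨ p): {q3}.
States satisfying AG (¬p → AX (q → s)) ∧ ¬AF (¬s ∨ p): ∅.
q0 ∉ Sat(AG (¬p → AX (q → s)) ∧ ¬AF (¬s ∨ p)).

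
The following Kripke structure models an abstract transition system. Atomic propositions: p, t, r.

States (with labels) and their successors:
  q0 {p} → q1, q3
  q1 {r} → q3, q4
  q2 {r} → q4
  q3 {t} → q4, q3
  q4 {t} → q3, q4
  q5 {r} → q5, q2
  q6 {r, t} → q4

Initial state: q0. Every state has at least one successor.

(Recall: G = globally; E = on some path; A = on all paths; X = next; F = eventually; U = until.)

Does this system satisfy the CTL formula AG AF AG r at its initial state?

States satisfying AF AG r: ∅.
States satisfying AG AF AG r: ∅.
q0 is reachable from q0 and violates AF AG r, so AG fails at q0.
q0 ∉ Sat(AG AF AG r).

Violated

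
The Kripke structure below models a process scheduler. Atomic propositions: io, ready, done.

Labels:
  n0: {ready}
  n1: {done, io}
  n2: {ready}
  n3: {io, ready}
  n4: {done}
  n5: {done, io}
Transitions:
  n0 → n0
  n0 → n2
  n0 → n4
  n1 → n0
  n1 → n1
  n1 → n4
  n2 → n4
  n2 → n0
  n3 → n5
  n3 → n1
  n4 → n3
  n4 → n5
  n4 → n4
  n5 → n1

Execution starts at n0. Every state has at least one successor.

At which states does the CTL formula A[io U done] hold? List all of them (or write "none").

{n1, n3, n4, n5}

States satisfying io: {n1, n3, n5}.
States satisfying done: {n1, n4, n5}.
States satisfying A[io U done]: {n1, n3, n4, n5}.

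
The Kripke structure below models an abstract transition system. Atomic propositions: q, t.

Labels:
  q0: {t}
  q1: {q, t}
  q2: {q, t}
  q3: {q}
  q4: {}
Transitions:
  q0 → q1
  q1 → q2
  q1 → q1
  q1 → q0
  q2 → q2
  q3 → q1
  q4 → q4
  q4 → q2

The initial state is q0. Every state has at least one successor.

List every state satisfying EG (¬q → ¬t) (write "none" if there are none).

{q1, q2, q3, q4}

States satisfying ¬q → ¬t: {q1, q2, q3, q4}.
States satisfying EG (¬q → ¬t): {q1, q2, q3, q4}.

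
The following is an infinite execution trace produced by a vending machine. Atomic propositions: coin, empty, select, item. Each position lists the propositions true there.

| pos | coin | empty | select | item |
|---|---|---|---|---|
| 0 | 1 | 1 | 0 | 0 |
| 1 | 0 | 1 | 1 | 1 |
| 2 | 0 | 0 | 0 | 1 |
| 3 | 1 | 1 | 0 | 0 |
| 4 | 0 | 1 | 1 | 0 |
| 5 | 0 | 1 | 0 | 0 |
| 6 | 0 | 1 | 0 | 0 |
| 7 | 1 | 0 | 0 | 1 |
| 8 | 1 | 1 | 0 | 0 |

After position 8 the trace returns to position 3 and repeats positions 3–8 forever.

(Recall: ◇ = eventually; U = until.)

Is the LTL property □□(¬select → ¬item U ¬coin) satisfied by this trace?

□(¬select → ¬item U ¬coin) must hold at every position from 0 onward. It fails at position 0, so □□(¬select → ¬item U ¬coin) is false.

No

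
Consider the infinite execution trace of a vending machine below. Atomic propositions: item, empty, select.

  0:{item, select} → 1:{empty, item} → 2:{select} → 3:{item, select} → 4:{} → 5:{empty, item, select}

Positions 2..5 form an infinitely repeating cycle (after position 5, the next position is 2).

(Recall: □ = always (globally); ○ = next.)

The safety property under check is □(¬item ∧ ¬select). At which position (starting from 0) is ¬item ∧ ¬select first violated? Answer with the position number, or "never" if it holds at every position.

0

At position 0 the labels are {item, select}, so ¬item ∧ ¬select is false there. This is the first violation.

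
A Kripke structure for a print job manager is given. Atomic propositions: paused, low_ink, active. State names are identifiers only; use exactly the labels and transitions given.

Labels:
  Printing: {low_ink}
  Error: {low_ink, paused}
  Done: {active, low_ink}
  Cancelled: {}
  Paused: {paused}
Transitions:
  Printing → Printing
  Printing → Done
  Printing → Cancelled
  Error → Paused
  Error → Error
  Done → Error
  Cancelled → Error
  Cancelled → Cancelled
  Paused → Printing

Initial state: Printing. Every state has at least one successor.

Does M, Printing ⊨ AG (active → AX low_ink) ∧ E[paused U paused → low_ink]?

States satisfying active → AX low_ink: {Printing, Error, Done, Cancelled, Paused}.
States satisfying AG (active → AX low_ink): {Printing, Error, Done, Cancelled, Paused}.
States satisfying paused: {Error, Paused}.
States satisfying paused → low_ink: {Printing, Error, Done, Cancelled}.
States satisfying E[paused U paused → low_ink]: {Printing, Error, Done, Cancelled, Paused}.
States satisfying AG (active → AX low_ink) ∧ E[paused U paused → low_ink]: {Printing, Error, Done, Cancelled, Paused}.
Printing ∈ Sat(AG (active → AX low_ink) ∧ E[paused U paused → low_ink]).

Satisfied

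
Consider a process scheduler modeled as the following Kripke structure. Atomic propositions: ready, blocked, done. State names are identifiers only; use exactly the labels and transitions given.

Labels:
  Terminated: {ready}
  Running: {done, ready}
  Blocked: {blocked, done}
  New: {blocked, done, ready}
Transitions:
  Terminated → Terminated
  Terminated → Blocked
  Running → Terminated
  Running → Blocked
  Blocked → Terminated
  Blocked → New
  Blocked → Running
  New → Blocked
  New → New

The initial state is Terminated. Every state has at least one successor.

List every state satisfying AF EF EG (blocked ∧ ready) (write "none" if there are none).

{Terminated, Running, Blocked, New}

States satisfying EF EG (blocked ∧ ready): {Terminated, Running, Blocked, New}.
States satisfying AF EF EG (blocked ∧ ready): {Terminated, Running, Blocked, New}.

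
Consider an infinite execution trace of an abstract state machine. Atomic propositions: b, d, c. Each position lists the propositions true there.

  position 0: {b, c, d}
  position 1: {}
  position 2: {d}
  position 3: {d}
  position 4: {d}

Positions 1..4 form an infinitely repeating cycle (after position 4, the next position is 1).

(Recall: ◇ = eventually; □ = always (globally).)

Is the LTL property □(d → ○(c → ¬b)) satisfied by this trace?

d → ○(c → ¬b) holds at every position 0..4, and those are all positions ever visited, so □(d → ○(c → ¬b)) holds.
Positions where d holds: 0, 2, 3, 4.
Check ○(c → ¬b) at each: 0→ok, 2→ok, 3→ok, 4→ok.

Satisfied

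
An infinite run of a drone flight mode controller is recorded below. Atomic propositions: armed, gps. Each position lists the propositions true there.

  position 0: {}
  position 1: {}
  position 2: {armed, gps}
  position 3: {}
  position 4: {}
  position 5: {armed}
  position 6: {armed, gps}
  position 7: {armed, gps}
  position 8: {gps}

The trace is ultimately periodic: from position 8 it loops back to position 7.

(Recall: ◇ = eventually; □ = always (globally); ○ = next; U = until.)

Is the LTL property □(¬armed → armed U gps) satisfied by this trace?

¬armed → armed U gps must hold at every position from 0 onward. It fails at position 0, so □(¬armed → armed U gps) is false.
Positions where ¬armed holds: 0, 1, 3, 4, 8.
Check armed U gps at each: 0→fails, 1→fails, 3→fails, 4→fails, 8→ok.

Violated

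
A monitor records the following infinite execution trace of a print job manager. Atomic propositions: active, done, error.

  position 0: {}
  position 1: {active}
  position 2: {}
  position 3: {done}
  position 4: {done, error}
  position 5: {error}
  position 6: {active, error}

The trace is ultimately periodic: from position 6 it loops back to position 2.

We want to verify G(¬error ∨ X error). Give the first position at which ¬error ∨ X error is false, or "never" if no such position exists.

Check ¬error ∨ X error at each position in order: 0 ✓, 1 ✓, 2 ✓, 3 ✓, 4 ✓, 5 ✓.
At position 6 the labels are {active, error} and the next position 2 has {}, so ¬error ∨ X error is false there. This is the first violation.

6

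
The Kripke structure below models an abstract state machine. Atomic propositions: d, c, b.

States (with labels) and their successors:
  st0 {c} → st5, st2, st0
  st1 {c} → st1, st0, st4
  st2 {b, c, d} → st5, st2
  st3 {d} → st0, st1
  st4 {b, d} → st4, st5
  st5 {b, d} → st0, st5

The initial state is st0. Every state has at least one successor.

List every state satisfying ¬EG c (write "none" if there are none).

States satisfying c: {st0, st1, st2}.
States satisfying EG c: {st0, st1, st2}.
States satisfying ¬EG c: {st3, st4, st5}.

{st3, st4, st5}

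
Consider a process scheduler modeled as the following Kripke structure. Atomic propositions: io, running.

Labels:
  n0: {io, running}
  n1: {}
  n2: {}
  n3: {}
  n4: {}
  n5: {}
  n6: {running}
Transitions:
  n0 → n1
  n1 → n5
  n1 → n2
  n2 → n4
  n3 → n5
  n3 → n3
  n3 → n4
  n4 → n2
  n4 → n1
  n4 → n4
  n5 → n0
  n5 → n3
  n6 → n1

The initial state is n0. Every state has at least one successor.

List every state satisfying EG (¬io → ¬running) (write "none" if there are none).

{n0, n1, n2, n3, n4, n5}

States satisfying ¬io → ¬running: {n0, n1, n2, n3, n4, n5}.
States satisfying EG (¬io → ¬running): {n0, n1, n2, n3, n4, n5}.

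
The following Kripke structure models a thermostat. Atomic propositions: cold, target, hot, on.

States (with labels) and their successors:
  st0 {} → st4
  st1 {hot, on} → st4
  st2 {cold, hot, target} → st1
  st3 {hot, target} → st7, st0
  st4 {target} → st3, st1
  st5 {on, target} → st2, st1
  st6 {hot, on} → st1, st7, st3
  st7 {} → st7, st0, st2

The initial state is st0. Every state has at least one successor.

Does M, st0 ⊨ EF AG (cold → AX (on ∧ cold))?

No

States satisfying AG (cold → AX (on ∧ cold)): ∅.
States satisfying EF AG (cold → AX (on ∧ cold)): ∅.
No suitable path/successor from st0 witnesses the formula.
st0 ∉ Sat(EF AG (cold → AX (on ∧ cold))).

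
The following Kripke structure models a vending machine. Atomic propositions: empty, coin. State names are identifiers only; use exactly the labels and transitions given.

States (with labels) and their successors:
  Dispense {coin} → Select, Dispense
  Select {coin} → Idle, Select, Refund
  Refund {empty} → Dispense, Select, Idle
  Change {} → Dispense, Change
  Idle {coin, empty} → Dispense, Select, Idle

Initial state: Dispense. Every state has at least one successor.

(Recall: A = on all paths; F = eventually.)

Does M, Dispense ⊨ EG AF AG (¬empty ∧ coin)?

States satisfying AF AG (¬empty ∧ coin): ∅.
States satisfying EG AF AG (¬empty ∧ coin): ∅.
No suitable path/successor from Dispense witnesses the formula.
Dispense ∉ Sat(EG AF AG (¬empty ∧ coin)).

Violated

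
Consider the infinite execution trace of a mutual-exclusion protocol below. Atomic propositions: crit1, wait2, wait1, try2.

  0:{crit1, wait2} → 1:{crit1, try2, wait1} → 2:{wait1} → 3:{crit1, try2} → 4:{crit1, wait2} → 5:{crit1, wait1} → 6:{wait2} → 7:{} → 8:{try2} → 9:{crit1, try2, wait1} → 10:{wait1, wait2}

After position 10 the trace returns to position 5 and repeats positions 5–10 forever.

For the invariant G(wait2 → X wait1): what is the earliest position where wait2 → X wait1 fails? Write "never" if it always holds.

Check wait2 → X wait1 at each position in order: 0 ✓, 1 ✓, 2 ✓, 3 ✓, 4 ✓, 5 ✓.
At position 6 the labels are {wait2} and the next position 7 has {}, so wait2 → X wait1 is false there. This is the first violation.

6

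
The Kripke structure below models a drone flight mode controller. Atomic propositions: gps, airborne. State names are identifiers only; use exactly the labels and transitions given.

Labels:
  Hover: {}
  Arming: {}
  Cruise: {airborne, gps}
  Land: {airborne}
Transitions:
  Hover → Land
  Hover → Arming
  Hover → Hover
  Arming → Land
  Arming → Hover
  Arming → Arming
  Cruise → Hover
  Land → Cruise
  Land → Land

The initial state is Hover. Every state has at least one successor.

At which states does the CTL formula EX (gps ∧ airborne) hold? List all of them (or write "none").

States satisfying gps ∧ airborne: {Cruise}.
States satisfying EX (gps ∧ airborne): {Land}.

{Land}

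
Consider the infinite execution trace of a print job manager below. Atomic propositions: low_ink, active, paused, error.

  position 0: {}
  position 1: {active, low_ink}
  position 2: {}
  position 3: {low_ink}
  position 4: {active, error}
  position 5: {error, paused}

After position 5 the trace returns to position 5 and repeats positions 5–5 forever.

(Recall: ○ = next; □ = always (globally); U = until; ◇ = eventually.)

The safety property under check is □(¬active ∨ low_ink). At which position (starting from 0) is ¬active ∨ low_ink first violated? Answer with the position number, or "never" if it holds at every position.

Check ¬active ∨ low_ink at each position in order: 0 ✓, 1 ✓, 2 ✓, 3 ✓.
At position 4 the labels are {active, error}, so ¬active ∨ low_ink is false there. This is the first violation.

4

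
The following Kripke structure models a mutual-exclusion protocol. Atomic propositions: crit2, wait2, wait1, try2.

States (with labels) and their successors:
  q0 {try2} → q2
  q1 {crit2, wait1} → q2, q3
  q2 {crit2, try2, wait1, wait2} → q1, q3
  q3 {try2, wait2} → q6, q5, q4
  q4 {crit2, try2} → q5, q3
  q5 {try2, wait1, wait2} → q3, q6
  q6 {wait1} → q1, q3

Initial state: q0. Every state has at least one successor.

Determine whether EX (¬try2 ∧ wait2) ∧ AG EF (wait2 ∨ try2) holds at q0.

States satisfying ¬try2 ∧ wait2: ∅.
States satisfying EX (¬try2 ∧ wait2): ∅.
States satisfying EF (wait2 ∨ try2): {q0, q1, q2, q3, q4, q5, q6}.
States satisfying AG EF (wait2 ∨ try2): {q0, q1, q2, q3, q4, q5, q6}.
States satisfying EX (¬try2 ∧ wait2) ∧ AG EF (wait2 ∨ try2): ∅.
q0 ∉ Sat(EX (¬try2 ∧ wait2) ∧ AG EF (wait2 ∨ try2)).

No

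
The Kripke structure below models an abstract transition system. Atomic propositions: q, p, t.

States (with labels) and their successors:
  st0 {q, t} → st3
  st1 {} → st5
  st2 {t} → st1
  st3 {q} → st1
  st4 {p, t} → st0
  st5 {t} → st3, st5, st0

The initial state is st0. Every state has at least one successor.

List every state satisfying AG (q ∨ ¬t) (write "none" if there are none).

States satisfying q ∨ ¬t: {st0, st1, st3}.
States satisfying AG (q ∨ ¬t): ∅.

none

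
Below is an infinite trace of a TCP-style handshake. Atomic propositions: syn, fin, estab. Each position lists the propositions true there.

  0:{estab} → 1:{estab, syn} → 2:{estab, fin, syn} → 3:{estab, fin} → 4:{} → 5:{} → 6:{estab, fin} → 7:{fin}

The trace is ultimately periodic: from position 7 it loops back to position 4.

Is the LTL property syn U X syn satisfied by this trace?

Walking from position 0: X syn first holds at position 0, and syn holds at every earlier position along the way, so syn U X syn holds.

Holds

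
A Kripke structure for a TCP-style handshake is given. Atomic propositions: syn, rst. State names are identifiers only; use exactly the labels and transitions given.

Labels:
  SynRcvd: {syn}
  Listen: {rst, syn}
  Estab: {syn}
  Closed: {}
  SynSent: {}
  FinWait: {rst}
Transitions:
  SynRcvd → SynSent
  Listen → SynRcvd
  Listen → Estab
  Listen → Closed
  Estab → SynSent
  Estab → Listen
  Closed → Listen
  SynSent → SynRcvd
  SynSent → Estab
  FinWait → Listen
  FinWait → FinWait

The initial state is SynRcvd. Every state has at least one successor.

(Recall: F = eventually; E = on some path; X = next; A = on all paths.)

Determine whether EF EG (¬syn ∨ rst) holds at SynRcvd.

Holds

States satisfying EG (¬syn ∨ rst): {Listen, Closed, FinWait}.
States satisfying EF EG (¬syn ∨ rst): {SynRcvd, Listen, Estab, Closed, SynSent, FinWait}.
Some path from SynRcvd reaches a state where EG (¬syn ∨ rst) holds.
SynRcvd ∈ Sat(EF EG (¬syn ∨ rst)).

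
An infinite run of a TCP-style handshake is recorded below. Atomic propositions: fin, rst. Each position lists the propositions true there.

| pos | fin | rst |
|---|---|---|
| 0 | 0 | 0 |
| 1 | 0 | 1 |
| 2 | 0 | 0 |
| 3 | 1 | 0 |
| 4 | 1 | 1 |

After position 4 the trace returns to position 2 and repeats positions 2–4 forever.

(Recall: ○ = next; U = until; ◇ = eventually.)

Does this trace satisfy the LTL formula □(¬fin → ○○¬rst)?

¬fin → ○○¬rst must hold at every position from 0 onward. It fails at position 2, so □(¬fin → ○○¬rst) is false.
Positions where ¬fin holds: 0, 1, 2.
Check ○○¬rst at each: 0→ok, 1→ok, 2→fails.

No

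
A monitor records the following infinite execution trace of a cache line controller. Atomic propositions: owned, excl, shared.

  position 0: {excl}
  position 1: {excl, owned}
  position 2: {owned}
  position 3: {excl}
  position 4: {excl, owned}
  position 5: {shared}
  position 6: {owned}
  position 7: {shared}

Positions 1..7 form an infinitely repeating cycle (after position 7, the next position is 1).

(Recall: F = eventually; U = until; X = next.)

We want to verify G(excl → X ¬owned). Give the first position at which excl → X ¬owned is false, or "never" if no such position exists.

0

At position 0 the labels are {excl} and the next position 1 has {excl, owned}, so excl → X ¬owned is false there. This is the first violation.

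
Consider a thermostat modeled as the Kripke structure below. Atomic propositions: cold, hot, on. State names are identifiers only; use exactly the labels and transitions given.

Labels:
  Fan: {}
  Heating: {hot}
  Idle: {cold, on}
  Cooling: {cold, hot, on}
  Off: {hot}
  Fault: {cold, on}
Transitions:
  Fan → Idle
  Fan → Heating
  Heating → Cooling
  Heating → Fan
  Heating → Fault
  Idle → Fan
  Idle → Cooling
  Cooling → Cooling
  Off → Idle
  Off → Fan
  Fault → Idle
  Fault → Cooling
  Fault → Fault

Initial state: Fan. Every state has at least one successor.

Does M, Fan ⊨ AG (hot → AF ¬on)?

States satisfying hot → AF ¬on: {Fan, Heating, Idle, Off, Fault}.
States satisfying AG (hot → AF ¬on): ∅.
Cooling is reachable from Fan and violates hot → AF ¬on, so AG fails at Fan.
Fan ∉ Sat(AG (hot → AF ¬on)).

Does not hold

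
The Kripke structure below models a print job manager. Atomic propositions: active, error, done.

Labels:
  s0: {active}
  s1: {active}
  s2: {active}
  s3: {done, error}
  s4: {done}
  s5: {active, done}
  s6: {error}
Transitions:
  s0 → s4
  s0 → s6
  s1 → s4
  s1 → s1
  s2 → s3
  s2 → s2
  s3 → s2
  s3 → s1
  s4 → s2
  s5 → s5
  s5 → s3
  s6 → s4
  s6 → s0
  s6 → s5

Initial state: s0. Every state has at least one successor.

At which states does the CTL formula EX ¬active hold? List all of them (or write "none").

States satisfying ¬active: {s3, s4, s6}.
States satisfying EX ¬active: {s0, s1, s2, s5, s6}.

{s0, s1, s2, s5, s6}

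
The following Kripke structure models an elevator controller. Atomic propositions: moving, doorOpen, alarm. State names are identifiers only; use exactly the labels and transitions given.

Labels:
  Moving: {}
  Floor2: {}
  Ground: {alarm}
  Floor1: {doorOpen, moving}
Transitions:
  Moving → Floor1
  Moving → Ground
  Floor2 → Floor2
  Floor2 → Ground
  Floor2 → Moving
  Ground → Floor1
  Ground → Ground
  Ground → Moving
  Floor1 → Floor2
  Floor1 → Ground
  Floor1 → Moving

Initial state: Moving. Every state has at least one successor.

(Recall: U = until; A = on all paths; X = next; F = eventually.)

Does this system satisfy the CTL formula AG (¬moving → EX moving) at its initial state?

Violated

States satisfying ¬moving → EX moving: {Moving, Ground, Floor1}.
States satisfying AG (¬moving → EX moving): ∅.
Floor2 is reachable from Moving and violates ¬moving → EX moving, so AG fails at Moving.
Moving ∉ Sat(AG (¬moving → EX moving)).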